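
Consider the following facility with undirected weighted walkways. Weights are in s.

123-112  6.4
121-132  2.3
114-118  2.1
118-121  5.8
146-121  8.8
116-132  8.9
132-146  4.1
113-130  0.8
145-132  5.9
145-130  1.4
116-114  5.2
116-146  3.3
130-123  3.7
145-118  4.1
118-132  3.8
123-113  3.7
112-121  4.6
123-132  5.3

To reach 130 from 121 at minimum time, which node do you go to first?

Candidate routes:
121–132–145–130: 2.3+5.9+1.4 = 9.6
121–118–145–130: 5.8+4.1+1.4 = 11.3
121–132–123–130: 2.3+5.3+3.7 = 11.3
121–132–118–145–130: 2.3+3.8+4.1+1.4 = 11.6
The minimum is 9.6 s via 121–132–145–130.
So from 121 the first move is to 132.

132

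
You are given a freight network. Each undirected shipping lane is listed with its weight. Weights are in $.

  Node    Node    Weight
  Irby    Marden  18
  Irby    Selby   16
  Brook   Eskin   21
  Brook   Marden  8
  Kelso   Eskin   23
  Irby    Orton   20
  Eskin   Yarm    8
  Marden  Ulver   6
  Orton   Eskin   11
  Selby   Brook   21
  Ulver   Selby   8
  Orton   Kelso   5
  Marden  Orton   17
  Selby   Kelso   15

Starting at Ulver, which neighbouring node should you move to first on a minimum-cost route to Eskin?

Marden

Candidate routes:
Ulver - Marden - Orton - Eskin: 6+17+11 = 34
Ulver - Selby - Kelso - Orton - Eskin: 8+15+5+11 = 39
Ulver - Marden - Brook - Eskin: 6+8+21 = 35
The minimum is $34 via Ulver - Marden - Orton - Eskin.
So from Ulver the first move is to Marden.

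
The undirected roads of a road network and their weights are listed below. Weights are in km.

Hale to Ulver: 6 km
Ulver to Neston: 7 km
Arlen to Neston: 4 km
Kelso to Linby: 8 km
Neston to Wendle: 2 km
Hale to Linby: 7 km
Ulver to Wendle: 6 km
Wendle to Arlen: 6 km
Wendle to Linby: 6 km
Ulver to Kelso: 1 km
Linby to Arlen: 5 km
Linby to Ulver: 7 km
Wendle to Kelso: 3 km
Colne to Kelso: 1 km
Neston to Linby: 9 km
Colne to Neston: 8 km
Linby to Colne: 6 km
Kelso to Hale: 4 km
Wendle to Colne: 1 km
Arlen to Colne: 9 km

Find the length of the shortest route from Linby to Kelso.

7 km

Enumerating some paths:
Linby–Colne–Kelso: 6+1 = 7
Linby–Wendle–Colne–Kelso: 6+1+1 = 8
The minimum is 7 km via Linby–Colne–Kelso.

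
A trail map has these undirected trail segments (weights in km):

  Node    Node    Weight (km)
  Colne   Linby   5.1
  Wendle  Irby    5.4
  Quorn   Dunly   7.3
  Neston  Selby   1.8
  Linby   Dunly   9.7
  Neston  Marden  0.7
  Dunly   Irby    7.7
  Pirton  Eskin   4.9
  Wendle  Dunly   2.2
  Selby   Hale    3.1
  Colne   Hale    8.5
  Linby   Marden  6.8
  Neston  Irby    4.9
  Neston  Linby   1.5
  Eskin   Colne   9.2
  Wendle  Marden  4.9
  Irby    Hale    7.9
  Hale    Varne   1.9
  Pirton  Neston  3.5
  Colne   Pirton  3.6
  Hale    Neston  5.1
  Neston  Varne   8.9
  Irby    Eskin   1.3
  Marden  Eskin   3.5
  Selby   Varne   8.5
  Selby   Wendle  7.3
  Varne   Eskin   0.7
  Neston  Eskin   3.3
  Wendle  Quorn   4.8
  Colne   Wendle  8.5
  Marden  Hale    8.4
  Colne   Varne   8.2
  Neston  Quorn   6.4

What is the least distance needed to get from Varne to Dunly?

Enumerating some paths:
Varne–Eskin–Irby–Dunly: 0.7+1.3+7.7 = 9.7
Varne–Eskin–Irby–Wendle–Dunly: 0.7+1.3+5.4+2.2 = 9.6
Varne–Eskin–Marden–Wendle–Dunly: 0.7+3.5+4.9+2.2 = 11.3
The minimum is 9.6 km via Varne–Eskin–Irby–Wendle–Dunly.

9.6 km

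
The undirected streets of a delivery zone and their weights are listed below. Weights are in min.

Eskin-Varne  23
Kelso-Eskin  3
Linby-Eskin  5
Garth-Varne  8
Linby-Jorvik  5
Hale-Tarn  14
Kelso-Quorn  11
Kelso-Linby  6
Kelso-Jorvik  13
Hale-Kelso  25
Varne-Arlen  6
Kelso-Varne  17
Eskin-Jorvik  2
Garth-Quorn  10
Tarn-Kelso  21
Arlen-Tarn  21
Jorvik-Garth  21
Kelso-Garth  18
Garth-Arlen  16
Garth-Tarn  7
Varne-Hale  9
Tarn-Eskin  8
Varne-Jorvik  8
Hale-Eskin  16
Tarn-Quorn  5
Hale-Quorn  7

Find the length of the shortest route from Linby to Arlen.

Shortest distances from Linby:
Linby: 0
Eskin: 5  (via Linby)
Jorvik: 5  (via Linby)
Kelso: 6  (via Linby)
Tarn: 13  (via Eskin)
Varne: 13  (via Jorvik)
Quorn: 17  (via Kelso)
Arlen: 19  (via Varne)
Shortest route: Linby–Jorvik–Varne–Arlen = 19 min.

19 min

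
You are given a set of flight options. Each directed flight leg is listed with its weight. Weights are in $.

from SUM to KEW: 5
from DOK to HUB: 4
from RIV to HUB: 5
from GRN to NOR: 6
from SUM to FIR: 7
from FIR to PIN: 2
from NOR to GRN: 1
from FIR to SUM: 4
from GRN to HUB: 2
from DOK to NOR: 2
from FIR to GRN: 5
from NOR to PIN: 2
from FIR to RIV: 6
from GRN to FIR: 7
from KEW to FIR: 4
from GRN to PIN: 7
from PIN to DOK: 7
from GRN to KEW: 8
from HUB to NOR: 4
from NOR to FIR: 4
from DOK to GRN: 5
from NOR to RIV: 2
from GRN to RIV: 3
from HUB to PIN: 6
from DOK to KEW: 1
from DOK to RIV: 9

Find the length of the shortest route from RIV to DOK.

$18

Settle nodes by increasing distance from RIV:
RIV: 0
HUB: 5  (via RIV)
NOR: 9  (via HUB)
GRN: 10  (via NOR)
PIN: 11  (via HUB)
FIR: 13  (via NOR)
SUM: 17  (via FIR)
DOK: 18  (via PIN)
Shortest route: RIV–HUB–PIN–DOK = $18.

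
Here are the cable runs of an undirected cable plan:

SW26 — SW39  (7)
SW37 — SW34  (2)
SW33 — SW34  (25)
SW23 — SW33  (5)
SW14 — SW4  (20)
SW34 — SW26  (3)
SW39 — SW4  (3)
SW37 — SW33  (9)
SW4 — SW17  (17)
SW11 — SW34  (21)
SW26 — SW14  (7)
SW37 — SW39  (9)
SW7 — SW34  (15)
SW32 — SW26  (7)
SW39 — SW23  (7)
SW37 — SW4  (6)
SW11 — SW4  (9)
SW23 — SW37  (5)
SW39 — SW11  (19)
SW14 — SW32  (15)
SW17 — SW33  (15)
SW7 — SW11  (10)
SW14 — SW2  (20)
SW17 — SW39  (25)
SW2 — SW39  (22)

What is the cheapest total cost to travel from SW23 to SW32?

17

Compare a few routes:
SW23 → SW37 → SW34 → SW26 → SW32: 5+2+3+7 = 17
SW23 → SW39 → SW26 → SW32: 7+7+7 = 21
Cheapest is SW23 → SW37 → SW34 → SW26 → SW32 at 17.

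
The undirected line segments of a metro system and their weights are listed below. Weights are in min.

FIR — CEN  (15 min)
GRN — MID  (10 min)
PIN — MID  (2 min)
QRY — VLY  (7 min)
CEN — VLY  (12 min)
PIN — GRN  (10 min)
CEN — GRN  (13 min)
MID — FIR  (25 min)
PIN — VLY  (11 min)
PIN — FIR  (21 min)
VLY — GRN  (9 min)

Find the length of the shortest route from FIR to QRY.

Shortest distances from FIR:
FIR: 0
CEN: 15  (via FIR)
PIN: 21  (via FIR)
MID: 23  (via PIN)
VLY: 27  (via CEN)
GRN: 28  (via CEN)
QRY: 34  (via VLY)
Shortest route: FIR–CEN–VLY–QRY = 34 min.

34 min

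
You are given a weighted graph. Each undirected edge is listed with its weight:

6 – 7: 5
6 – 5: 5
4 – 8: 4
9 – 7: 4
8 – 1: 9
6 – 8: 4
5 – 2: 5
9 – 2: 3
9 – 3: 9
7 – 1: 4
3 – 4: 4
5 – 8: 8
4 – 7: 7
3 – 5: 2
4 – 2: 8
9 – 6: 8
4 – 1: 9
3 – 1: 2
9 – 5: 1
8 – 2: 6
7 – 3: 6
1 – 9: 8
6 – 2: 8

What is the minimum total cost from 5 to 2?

Candidate routes:
5 → 9 → 2: 1+3 = 4
5 → 2: 5 = 5
Cheapest is 5 → 9 → 2 at 4.

4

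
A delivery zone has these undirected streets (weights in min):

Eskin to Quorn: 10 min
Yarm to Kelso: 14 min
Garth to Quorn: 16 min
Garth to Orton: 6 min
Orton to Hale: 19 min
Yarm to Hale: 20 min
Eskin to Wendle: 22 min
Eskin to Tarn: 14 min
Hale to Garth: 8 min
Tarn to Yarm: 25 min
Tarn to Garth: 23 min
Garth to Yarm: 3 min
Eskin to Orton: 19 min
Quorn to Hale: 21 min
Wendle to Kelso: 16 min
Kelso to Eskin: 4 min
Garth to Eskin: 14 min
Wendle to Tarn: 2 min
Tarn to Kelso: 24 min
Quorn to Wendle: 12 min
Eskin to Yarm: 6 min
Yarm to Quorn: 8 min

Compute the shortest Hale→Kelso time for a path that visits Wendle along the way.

47 min

Best Hale to Wendle: Hale → Garth → Yarm → Quorn → Wendle costing 31
Best Wendle to Kelso: Wendle → Kelso costing 16
Total via Wendle: 31 + 16 = 47 min.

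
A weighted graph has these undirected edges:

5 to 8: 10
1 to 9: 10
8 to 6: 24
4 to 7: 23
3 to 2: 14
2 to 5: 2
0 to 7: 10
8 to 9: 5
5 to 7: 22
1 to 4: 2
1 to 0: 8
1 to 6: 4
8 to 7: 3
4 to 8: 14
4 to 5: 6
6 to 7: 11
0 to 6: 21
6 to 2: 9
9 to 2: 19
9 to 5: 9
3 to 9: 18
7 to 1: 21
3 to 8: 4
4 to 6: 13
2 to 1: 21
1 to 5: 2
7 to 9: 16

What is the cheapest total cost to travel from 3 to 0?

Enumerating some paths:
3 - 8 - 7 - 0: 4+3+10 = 17
3 - 8 - 5 - 1 - 0: 4+10+2+8 = 24
Cheapest is 3 - 8 - 7 - 0 at 17.

17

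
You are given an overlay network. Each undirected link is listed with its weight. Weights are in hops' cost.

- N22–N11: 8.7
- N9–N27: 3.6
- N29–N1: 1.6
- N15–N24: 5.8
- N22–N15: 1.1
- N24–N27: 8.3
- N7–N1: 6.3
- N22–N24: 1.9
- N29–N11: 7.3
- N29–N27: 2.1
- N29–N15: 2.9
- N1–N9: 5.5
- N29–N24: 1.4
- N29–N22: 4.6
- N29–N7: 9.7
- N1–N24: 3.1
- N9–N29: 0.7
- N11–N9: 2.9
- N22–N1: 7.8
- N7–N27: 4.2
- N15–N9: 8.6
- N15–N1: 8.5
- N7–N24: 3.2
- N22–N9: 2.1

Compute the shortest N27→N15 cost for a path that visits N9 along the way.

6 hops' cost

Shortest N27→N9: N27–N29–N9 = 2.8
Shortest N9→N15: N9–N22–N15 = 3.2
Total via N9: 2.8 + 3.2 = 6 hops' cost.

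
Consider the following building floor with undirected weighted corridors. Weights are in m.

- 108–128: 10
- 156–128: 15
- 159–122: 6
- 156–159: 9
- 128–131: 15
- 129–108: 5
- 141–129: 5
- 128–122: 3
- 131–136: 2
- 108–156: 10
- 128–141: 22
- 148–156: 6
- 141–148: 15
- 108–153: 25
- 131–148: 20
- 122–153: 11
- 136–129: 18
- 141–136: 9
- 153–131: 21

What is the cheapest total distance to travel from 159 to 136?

Compare a few routes:
159 → 156 → 108 → 129 → 141 → 136: 9+10+5+5+9 = 38
159 → 122 → 128 → 108 → 129 → 141 → 136: 6+3+10+5+5+9 = 38
159 → 122 → 128 → 131 → 136: 6+3+15+2 = 26
159 → 156 → 148 → 131 → 136: 9+6+20+2 = 37
The minimum is 26 m via 159 → 122 → 128 → 131 → 136.

26 m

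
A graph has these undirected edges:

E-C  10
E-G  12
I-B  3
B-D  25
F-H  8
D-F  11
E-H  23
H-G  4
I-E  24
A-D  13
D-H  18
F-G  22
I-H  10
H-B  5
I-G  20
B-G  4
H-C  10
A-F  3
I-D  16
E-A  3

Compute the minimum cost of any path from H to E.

Shortest distances from H:
H: 0
G: 4  (via H)
B: 5  (via H)
F: 8  (via H)
I: 8  (via B)
C: 10  (via H)
A: 11  (via F)
E: 14  (via A)
Shortest route: H → F → A → E = 14.

14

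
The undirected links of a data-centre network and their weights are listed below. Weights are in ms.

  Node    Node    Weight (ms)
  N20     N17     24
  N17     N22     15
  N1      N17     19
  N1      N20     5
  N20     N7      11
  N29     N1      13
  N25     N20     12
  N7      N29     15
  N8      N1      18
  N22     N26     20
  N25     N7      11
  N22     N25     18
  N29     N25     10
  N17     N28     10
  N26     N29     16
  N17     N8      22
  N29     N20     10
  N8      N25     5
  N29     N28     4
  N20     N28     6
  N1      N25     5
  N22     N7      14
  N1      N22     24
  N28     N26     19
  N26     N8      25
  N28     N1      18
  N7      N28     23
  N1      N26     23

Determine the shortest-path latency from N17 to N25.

Shortest distances from N17:
N17: 0
N28: 10  (via N17)
N29: 14  (via N28)
N22: 15  (via N17)
N20: 16  (via N28)
N1: 19  (via N17)
N8: 22  (via N17)
N25: 24  (via N29)
Shortest route: N17–N28–N29–N25 = 24 ms.

24 ms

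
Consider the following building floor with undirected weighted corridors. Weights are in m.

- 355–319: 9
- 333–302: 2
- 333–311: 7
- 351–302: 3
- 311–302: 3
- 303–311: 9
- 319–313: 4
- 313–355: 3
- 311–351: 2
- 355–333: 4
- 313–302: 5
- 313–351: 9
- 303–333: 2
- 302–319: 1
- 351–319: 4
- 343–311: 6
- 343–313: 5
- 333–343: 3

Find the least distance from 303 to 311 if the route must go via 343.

11 m

Shortest 303→343: 303–333–343 = 5
Best 343 to 311: 343–311 costing 6
Total via 343: 5 + 6 = 11 m.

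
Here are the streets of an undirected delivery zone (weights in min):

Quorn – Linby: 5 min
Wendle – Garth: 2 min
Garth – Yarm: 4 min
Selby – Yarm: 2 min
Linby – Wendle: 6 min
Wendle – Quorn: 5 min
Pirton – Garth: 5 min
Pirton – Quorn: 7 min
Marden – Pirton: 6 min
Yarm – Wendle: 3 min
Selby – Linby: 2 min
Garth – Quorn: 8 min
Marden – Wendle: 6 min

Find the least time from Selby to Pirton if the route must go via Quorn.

Best Selby to Quorn: Selby → Linby → Quorn costing 7
Best Quorn to Pirton: Quorn → Pirton costing 7
Total via Quorn: 7 + 7 = 14 min.

14 min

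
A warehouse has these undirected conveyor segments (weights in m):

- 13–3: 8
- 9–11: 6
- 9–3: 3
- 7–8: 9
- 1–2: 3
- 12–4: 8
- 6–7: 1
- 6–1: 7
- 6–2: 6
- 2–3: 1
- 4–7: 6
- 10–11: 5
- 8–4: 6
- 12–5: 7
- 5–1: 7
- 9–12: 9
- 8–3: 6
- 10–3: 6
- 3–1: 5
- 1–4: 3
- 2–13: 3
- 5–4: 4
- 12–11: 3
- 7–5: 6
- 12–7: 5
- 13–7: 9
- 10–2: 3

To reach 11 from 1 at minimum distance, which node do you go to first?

2

Candidate routes:
1 → 2 → 10 → 11: 3+3+5 = 11
1 → 3 → 2 → 10 → 11: 5+1+3+5 = 14
1 → 2 → 3 → 9 → 11: 3+1+3+6 = 13
The minimum is 11 m via 1 → 2 → 10 → 11.
So from 1 the first move is to 2.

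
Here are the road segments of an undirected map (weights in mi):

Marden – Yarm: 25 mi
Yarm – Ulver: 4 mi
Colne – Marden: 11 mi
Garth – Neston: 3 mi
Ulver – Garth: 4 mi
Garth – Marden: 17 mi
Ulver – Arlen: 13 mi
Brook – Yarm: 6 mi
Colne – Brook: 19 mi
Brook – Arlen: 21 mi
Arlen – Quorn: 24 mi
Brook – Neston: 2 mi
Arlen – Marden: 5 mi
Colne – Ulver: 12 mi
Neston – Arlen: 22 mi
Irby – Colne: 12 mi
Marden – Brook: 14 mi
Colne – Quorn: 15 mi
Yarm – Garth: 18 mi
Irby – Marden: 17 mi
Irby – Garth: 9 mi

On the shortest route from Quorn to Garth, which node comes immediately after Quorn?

Colne

Candidate routes:
Quorn → Colne → Brook → Neston → Garth: 15+19+2+3 = 39
Quorn → Colne → Irby → Garth: 15+12+9 = 36
Quorn → Colne → Ulver → Garth: 15+12+4 = 31
Quorn → Arlen → Ulver → Garth: 24+13+4 = 41
Cheapest is Quorn → Colne → Ulver → Garth at 31 mi.
So from Quorn the first move is to Colne.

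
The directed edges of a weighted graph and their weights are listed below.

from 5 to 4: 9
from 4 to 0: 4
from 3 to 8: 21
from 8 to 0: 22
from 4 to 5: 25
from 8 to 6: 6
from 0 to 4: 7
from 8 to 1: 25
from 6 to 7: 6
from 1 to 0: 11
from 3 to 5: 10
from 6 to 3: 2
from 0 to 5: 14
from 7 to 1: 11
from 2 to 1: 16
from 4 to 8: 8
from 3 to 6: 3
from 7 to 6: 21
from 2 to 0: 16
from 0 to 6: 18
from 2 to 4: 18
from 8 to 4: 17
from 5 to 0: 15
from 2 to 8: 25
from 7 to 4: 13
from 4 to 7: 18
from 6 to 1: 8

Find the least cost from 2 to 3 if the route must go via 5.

55

Shortest 2→5: 2 → 0 → 5 = 30
Best 5 to 3: 5 → 4 → 8 → 6 → 3 costing 25
Total via 5: 30 + 25 = 55.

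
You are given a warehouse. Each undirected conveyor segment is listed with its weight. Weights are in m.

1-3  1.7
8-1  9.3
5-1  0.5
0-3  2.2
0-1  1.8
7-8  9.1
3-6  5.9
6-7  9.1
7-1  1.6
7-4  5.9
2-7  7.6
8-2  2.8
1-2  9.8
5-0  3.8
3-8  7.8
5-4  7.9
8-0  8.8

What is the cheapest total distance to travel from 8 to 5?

Compare a few routes:
8 - 3 - 1 - 5: 7.8+1.7+0.5 = 10
8 - 1 - 5: 9.3+0.5 = 9.8
8 - 0 - 1 - 5: 8.8+1.8+0.5 = 11.1
8 - 7 - 1 - 5: 9.1+1.6+0.5 = 11.2
Cheapest is 8 - 1 - 5 at 9.8 m.

9.8 m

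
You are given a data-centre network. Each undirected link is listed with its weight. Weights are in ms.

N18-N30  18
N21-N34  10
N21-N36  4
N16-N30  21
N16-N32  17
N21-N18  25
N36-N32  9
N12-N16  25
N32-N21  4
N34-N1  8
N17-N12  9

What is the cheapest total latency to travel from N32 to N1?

22 ms

Candidate routes:
N32 → N36 → N21 → N34 → N1: 9+4+10+8 = 31
N32 → N21 → N34 → N1: 4+10+8 = 22
The minimum is 22 ms via N32 → N21 → N34 → N1.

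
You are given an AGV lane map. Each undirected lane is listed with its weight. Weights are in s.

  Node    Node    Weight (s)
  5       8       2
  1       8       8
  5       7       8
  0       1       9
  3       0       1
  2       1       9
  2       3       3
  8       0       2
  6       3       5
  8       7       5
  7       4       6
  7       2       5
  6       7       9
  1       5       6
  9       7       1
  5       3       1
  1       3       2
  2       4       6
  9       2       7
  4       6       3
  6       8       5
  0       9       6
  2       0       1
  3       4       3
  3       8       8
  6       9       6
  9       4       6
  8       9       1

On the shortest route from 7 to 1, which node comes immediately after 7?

9

Compare a few routes:
7 → 8 → 0 → 3 → 1: 5+2+1+2 = 10
7 → 9 → 8 → 0 → 3 → 1: 1+1+2+1+2 = 7
7 → 2 → 3 → 1: 5+3+2 = 10
7 → 2 → 0 → 3 → 1: 5+1+1+2 = 9
Cheapest is 7 → 9 → 8 → 0 → 3 → 1 at 7 s.
So from 7 the first move is to 9.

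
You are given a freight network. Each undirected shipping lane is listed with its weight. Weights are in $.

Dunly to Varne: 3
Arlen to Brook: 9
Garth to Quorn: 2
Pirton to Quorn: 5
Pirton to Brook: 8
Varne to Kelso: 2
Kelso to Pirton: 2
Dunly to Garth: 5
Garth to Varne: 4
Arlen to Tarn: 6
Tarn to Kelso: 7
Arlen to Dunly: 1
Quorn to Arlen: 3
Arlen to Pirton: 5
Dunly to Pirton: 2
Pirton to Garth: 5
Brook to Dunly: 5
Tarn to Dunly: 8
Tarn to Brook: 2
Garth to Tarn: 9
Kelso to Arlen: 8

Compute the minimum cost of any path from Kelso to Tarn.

Running Dijkstra from Kelso:
Kelso: 0
Pirton: 2  (via Kelso)
Varne: 2  (via Kelso)
Dunly: 4  (via Pirton)
Arlen: 5  (via Dunly)
Garth: 6  (via Varne)
Quorn: 7  (via Pirton)
Tarn: 7  (via Kelso)
Shortest route: Kelso–Tarn = $7.

$7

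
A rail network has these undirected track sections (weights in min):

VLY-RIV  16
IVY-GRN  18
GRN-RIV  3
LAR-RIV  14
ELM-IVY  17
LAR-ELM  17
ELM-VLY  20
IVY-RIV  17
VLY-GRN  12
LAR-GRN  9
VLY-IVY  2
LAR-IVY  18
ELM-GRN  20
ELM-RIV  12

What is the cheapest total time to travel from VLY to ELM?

19 min

Compare a few routes:
VLY → GRN → RIV → ELM: 12+3+12 = 27
VLY → IVY → ELM: 2+17 = 19
VLY → ELM: 20 = 20
VLY → RIV → ELM: 16+12 = 28
Cheapest is VLY → IVY → ELM at 19 min.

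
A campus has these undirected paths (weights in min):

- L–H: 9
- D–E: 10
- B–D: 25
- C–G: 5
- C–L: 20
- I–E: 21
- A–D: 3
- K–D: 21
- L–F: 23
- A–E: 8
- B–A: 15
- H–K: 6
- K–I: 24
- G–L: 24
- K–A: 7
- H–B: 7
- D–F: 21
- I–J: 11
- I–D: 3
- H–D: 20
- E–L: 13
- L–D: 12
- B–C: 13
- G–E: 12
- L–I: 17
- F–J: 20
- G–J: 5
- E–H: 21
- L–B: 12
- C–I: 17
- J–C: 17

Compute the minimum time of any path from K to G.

27 min

Running Dijkstra from K:
K: 0
H: 6  (via K)
A: 7  (via K)
D: 10  (via A)
B: 13  (via H)
I: 13  (via D)
E: 15  (via A)
L: 15  (via H)
J: 24  (via I)
C: 26  (via B)
G: 27  (via E)
Shortest route: K–A–E–G = 27 min.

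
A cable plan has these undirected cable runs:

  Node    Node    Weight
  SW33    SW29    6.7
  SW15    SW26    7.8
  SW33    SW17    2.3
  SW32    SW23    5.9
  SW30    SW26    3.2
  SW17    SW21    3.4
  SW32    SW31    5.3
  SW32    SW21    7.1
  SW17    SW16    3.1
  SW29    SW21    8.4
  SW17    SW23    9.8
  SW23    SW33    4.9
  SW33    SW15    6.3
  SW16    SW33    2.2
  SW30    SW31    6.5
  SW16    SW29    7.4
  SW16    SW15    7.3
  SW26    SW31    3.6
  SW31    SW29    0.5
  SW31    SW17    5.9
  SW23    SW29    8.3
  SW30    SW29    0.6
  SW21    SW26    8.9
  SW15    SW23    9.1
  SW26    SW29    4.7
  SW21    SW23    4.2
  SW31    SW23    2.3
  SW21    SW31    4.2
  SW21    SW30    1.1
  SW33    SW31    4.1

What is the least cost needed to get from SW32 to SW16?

Running Dijkstra from SW32:
SW32: 0
SW31: 5.3  (via SW32)
SW29: 5.8  (via SW31)
SW23: 5.9  (via SW32)
SW30: 6.4  (via SW29)
SW21: 7.1  (via SW32)
SW26: 8.9  (via SW31)
SW33: 9.4  (via SW31)
SW17: 10.5  (via SW21)
SW16: 11.6  (via SW33)
Shortest route: SW32 → SW31 → SW33 → SW16 = 11.6.

11.6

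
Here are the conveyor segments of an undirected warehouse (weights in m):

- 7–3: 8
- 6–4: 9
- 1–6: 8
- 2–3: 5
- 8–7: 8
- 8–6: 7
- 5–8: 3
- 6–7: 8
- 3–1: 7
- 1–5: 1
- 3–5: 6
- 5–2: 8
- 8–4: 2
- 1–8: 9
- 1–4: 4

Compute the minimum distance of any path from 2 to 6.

17 m

Settle nodes by increasing distance from 2:
2: 0
3: 5  (via 2)
5: 8  (via 2)
1: 9  (via 5)
8: 11  (via 5)
4: 13  (via 1)
7: 13  (via 3)
6: 17  (via 1)
Shortest route: 2 → 5 → 1 → 6 = 17 m.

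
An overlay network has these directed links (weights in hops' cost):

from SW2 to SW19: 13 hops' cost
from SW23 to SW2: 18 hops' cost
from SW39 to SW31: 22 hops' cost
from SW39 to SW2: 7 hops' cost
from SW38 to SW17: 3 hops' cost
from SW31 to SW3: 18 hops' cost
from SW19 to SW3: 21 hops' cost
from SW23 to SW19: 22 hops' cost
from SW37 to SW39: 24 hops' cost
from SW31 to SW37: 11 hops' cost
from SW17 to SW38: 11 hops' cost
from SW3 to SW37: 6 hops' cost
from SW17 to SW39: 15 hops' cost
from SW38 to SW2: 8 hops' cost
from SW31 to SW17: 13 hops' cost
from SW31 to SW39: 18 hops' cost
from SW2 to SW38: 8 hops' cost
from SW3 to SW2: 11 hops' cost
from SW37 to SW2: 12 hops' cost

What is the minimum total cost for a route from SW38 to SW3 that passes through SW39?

Best SW38 to SW39: SW38 → SW17 → SW39 costing 18
Best SW39 to SW3: SW39 → SW31 → SW3 costing 40
Total via SW39: 18 + 40 = 58 hops' cost.

58 hops' cost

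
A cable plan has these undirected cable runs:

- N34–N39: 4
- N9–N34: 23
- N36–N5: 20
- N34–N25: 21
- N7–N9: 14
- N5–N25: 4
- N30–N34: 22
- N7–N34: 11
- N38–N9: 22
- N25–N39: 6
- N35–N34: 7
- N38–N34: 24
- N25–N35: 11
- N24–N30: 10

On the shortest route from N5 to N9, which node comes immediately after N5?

N25

Compare a few routes:
N5 → N25 → N39 → N34 → N7 → N9: 4+6+4+11+14 = 39
N5 → N25 → N39 → N34 → N9: 4+6+4+23 = 37
N5 → N25 → N35 → N34 → N9: 4+11+7+23 = 45
N5 → N25 → N35 → N34 → N7 → N9: 4+11+7+11+14 = 47
The minimum is 37 via N5 → N25 → N39 → N34 → N9.
So from N5 the first move is to N25.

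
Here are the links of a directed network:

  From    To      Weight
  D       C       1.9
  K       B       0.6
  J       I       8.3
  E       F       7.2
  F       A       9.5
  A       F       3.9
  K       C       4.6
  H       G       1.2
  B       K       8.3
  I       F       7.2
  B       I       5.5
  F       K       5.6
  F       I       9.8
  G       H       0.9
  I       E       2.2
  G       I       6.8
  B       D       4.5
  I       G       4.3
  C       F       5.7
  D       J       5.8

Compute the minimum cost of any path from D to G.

Enumerating some paths:
D–J–I–G: 5.8+8.3+4.3 = 18.4
D–C–F–I–G: 1.9+5.7+9.8+4.3 = 21.7
The minimum is 18.4 via D–J–I–G.

18.4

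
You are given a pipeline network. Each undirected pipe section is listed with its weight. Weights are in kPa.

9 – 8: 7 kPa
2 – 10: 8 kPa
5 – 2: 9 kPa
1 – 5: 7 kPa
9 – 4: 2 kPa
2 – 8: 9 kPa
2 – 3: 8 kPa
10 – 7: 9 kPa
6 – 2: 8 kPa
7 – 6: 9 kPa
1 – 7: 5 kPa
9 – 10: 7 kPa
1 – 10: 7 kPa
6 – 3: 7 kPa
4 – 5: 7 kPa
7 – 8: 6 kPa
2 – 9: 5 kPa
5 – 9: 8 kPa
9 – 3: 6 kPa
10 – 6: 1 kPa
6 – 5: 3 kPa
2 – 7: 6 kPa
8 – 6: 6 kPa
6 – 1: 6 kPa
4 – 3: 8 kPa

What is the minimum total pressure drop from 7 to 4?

Settle nodes by increasing distance from 7:
7: 0
1: 5  (via 7)
2: 6  (via 7)
8: 6  (via 7)
6: 9  (via 7)
10: 9  (via 7)
9: 11  (via 2)
5: 12  (via 1)
4: 13  (via 9)
Shortest route: 7 → 2 → 9 → 4 = 13 kPa.

13 kPa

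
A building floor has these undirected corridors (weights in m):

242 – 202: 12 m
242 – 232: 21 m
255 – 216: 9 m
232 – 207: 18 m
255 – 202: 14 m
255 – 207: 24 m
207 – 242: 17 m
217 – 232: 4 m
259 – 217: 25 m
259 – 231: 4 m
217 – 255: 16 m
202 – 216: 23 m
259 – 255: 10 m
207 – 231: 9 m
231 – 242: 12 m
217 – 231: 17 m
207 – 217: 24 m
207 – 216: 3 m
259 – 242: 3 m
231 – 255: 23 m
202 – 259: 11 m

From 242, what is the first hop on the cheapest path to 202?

Candidate routes:
242–231–259–202: 12+4+11 = 27
242–259–202: 3+11 = 14
242–259–255–202: 3+10+14 = 27
242–202: 12 = 12
Cheapest is 242–202 at 12 m.
So from 242 the first move is to 202.

202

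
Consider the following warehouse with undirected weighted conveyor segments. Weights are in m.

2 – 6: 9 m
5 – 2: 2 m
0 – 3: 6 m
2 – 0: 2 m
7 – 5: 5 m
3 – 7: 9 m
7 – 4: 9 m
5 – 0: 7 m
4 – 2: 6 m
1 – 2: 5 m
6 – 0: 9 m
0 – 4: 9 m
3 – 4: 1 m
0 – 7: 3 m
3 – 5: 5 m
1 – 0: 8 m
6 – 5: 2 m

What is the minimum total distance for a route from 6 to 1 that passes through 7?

Shortest 6→7: 6 → 5 → 7 = 7
Shortest 7→1: 7 → 0 → 2 → 1 = 10
Total via 7: 7 + 10 = 17 m.

17 m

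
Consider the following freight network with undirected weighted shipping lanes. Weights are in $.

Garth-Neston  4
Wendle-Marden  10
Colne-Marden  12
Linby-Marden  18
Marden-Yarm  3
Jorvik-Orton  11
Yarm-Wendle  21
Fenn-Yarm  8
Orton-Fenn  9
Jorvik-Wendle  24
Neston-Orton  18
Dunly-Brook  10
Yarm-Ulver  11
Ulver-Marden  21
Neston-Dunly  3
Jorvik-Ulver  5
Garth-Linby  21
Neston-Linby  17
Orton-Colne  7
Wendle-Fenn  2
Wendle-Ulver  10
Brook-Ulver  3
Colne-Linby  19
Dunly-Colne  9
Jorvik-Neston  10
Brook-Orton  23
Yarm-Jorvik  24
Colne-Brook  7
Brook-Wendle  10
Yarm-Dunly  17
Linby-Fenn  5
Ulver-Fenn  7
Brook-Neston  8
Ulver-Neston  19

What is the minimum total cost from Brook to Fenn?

$10

Enumerating some paths:
Brook → Ulver → Wendle → Fenn: 3+10+2 = 15
Brook → Wendle → Fenn: 10+2 = 12
Brook → Ulver → Fenn: 3+7 = 10
Brook → Ulver → Yarm → Fenn: 3+11+8 = 22
Cheapest is Brook → Ulver → Fenn at $10.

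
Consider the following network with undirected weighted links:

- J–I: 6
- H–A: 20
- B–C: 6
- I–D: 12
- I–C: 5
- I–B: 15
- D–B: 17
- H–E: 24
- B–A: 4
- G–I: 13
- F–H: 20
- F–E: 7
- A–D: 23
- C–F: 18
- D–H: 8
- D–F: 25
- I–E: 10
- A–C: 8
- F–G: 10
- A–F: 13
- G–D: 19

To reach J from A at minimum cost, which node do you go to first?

Enumerating some paths:
A–B–C–I–J: 4+6+5+6 = 21
A–C–I–J: 8+5+6 = 19
A–C–B–I–J: 8+6+15+6 = 35
A–B–I–J: 4+15+6 = 25
The minimum is 19 via A–C–I–J.
So from A the first move is to C.

C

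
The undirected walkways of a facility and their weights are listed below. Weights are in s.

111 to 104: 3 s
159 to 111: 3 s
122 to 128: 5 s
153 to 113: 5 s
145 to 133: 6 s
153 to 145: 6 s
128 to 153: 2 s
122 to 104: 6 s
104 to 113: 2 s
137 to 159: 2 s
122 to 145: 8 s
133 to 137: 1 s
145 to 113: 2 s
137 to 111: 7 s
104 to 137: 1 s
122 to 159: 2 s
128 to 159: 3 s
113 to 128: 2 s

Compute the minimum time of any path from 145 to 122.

Running Dijkstra from 145:
145: 0
113: 2  (via 145)
104: 4  (via 113)
128: 4  (via 113)
137: 5  (via 104)
133: 6  (via 145)
153: 6  (via 145)
111: 7  (via 104)
159: 7  (via 128)
122: 8  (via 145)
Shortest route: 145–122 = 8 s.

8 s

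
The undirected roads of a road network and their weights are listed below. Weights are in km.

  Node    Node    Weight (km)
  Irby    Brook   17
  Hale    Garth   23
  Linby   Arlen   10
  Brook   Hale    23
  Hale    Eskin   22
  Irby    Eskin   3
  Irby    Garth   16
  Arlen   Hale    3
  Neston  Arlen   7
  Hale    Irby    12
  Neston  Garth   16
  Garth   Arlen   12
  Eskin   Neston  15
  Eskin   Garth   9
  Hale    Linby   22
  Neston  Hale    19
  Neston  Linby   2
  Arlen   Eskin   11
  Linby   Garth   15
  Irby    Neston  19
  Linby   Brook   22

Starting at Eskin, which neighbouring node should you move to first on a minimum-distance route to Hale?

Arlen

Enumerating some paths:
Eskin → Arlen → Hale: 11+3 = 14
Eskin → Irby → Hale: 3+12 = 15
The minimum is 14 km via Eskin → Arlen → Hale.
So from Eskin the first move is to Arlen.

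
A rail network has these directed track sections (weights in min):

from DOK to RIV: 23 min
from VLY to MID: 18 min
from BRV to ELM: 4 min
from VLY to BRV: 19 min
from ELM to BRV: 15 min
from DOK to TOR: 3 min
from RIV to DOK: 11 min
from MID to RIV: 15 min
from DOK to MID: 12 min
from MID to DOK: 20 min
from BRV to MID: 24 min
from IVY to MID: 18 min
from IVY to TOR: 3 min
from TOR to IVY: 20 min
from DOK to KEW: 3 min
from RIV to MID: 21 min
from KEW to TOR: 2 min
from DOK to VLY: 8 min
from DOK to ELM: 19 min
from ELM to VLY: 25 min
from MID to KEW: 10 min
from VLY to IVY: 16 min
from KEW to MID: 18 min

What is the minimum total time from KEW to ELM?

Candidate routes:
KEW - MID - RIV - DOK - ELM: 18+15+11+19 = 63
KEW - MID - DOK - ELM: 18+20+19 = 57
Cheapest is KEW - MID - DOK - ELM at 57 min.

57 min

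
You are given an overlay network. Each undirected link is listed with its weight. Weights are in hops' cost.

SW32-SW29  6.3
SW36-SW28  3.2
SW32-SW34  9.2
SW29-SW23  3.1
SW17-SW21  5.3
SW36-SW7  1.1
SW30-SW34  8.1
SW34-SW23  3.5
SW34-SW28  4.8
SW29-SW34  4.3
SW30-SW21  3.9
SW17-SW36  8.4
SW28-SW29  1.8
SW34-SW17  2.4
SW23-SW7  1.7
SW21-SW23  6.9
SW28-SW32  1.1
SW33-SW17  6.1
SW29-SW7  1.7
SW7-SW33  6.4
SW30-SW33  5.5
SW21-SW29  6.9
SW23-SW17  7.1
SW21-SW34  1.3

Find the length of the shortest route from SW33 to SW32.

11 hops' cost

Enumerating some paths:
SW33 - SW17 - SW34 - SW28 - SW32: 6.1+2.4+4.8+1.1 = 14.4
SW33 - SW7 - SW23 - SW29 - SW28 - SW32: 6.4+1.7+3.1+1.8+1.1 = 14.1
SW33 - SW7 - SW36 - SW28 - SW32: 6.4+1.1+3.2+1.1 = 11.8
SW33 - SW7 - SW29 - SW28 - SW32: 6.4+1.7+1.8+1.1 = 11
Cheapest is SW33 - SW7 - SW29 - SW28 - SW32 at 11 hops' cost.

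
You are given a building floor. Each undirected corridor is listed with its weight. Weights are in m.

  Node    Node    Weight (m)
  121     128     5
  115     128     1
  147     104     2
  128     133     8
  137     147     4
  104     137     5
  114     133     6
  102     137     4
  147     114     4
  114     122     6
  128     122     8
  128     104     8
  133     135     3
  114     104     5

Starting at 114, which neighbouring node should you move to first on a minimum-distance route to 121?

Enumerating some paths:
114 → 147 → 104 → 128 → 121: 4+2+8+5 = 19
114 → 104 → 128 → 121: 5+8+5 = 18
The minimum is 18 m via 114 → 104 → 128 → 121.
So from 114 the first move is to 104.

104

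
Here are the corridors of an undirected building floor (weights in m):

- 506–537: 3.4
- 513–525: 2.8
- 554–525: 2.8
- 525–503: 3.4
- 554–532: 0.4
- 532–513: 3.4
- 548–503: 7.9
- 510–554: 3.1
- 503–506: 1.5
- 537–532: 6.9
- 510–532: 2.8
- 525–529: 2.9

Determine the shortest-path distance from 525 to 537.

8.3 m

Candidate routes:
525 - 554 - 532 - 537: 2.8+0.4+6.9 = 10.1
525 - 503 - 506 - 537: 3.4+1.5+3.4 = 8.3
Cheapest is 525 - 503 - 506 - 537 at 8.3 m.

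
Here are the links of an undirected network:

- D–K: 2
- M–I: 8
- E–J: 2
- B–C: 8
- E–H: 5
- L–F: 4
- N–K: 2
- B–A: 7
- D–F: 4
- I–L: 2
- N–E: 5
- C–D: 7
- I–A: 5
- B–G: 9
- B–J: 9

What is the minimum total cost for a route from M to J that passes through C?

42

Best M to C: M–I–L–F–D–C costing 25
Shortest C→J: C–B–J = 17
Total via C: 25 + 17 = 42.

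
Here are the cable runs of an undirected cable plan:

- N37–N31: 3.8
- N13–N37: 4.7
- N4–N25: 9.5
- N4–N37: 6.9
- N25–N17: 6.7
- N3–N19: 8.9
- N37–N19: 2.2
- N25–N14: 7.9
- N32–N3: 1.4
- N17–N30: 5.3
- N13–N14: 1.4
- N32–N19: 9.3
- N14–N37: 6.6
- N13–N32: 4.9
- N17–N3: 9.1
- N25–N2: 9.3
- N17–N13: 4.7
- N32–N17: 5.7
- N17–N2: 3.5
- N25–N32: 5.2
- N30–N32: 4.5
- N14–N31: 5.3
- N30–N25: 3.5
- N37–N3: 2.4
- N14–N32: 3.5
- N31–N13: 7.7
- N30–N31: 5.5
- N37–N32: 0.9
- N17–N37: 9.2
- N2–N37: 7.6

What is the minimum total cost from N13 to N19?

6.9

Compare a few routes:
N13–N14–N37–N19: 1.4+6.6+2.2 = 10.2
N13–N37–N19: 4.7+2.2 = 6.9
N13–N32–N37–N19: 4.9+0.9+2.2 = 8
N13–N14–N32–N37–N19: 1.4+3.5+0.9+2.2 = 8
The minimum is 6.9 via N13–N37–N19.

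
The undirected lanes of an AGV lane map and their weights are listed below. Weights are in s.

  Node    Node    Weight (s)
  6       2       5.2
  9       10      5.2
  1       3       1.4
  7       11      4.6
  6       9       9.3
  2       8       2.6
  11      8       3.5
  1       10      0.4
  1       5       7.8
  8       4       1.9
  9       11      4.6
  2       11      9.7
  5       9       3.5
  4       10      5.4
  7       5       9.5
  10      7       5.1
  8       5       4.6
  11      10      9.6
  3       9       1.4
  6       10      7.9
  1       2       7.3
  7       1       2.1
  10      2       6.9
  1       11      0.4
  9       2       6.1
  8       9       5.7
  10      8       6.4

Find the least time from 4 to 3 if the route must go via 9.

9 s

Shortest 4→9: 4–8–9 = 7.6
Shortest 9→3: 9–3 = 1.4
Total via 9: 7.6 + 1.4 = 9 s.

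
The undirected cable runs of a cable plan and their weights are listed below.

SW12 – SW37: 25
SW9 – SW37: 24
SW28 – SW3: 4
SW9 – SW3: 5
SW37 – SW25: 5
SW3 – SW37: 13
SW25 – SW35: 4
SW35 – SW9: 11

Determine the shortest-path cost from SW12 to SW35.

Enumerating some paths:
SW12 → SW37 → SW25 → SW35: 25+5+4 = 34
SW12 → SW37 → SW3 → SW9 → SW35: 25+13+5+11 = 54
SW12 → SW37 → SW9 → SW35: 25+24+11 = 60
The minimum is 34 via SW12 → SW37 → SW25 → SW35.

34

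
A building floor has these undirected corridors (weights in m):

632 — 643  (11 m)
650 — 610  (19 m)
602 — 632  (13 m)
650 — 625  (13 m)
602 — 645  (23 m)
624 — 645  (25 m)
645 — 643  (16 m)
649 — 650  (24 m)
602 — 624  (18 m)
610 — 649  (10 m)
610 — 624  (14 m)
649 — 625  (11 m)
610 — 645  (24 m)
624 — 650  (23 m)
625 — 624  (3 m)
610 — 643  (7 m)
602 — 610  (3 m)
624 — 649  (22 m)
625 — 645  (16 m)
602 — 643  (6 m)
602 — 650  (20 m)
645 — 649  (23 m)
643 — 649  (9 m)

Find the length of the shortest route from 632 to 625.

Enumerating some paths:
632 → 602 → 624 → 625: 13+18+3 = 34
632 → 602 → 610 → 624 → 625: 13+3+14+3 = 33
632 → 643 → 649 → 625: 11+9+11 = 31
Cheapest is 632 → 643 → 649 → 625 at 31 m.

31 m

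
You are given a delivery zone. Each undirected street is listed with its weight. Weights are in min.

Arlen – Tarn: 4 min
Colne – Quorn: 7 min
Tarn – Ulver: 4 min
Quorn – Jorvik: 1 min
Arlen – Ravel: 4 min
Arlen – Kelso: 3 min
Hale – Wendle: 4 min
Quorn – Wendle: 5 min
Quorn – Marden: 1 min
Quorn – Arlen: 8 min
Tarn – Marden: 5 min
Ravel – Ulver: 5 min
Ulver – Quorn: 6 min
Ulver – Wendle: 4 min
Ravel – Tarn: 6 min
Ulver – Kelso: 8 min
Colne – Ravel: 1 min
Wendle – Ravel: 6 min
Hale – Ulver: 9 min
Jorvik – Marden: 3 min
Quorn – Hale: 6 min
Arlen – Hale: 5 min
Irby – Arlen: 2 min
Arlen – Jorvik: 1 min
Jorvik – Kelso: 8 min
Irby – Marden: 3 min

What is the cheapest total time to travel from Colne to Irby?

7 min

Running Dijkstra from Colne:
Colne: 0
Ravel: 1  (via Colne)
Arlen: 5  (via Ravel)
Jorvik: 6  (via Arlen)
Ulver: 6  (via Ravel)
Tarn: 7  (via Ravel)
Wendle: 7  (via Ravel)
Irby: 7  (via Arlen)
Shortest route: Colne → Ravel → Arlen → Irby = 7 min.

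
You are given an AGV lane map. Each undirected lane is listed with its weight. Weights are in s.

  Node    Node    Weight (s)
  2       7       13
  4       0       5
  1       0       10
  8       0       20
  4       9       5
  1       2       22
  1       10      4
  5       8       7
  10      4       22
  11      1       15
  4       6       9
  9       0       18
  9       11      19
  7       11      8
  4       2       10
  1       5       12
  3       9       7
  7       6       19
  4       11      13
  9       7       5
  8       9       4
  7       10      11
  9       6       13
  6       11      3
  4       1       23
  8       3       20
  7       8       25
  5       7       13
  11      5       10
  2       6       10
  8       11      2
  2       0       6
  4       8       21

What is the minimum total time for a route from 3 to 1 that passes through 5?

30 s

Shortest 3→5: 3–9–8–5 = 18
Shortest 5→1: 5–1 = 12
Total via 5: 18 + 12 = 30 s.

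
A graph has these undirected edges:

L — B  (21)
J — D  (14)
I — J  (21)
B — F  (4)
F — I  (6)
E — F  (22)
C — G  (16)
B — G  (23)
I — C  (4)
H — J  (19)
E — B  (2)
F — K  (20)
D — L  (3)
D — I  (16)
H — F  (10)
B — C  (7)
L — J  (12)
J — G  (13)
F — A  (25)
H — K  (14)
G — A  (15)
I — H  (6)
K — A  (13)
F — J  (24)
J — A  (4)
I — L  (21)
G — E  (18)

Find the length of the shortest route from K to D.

Shortest distances from K:
K: 0
A: 13  (via K)
H: 14  (via K)
J: 17  (via A)
F: 20  (via K)
I: 20  (via H)
B: 24  (via F)
C: 24  (via I)
E: 26  (via B)
G: 28  (via A)
L: 29  (via J)
D: 31  (via J)
Shortest route: K → A → J → D = 31.

31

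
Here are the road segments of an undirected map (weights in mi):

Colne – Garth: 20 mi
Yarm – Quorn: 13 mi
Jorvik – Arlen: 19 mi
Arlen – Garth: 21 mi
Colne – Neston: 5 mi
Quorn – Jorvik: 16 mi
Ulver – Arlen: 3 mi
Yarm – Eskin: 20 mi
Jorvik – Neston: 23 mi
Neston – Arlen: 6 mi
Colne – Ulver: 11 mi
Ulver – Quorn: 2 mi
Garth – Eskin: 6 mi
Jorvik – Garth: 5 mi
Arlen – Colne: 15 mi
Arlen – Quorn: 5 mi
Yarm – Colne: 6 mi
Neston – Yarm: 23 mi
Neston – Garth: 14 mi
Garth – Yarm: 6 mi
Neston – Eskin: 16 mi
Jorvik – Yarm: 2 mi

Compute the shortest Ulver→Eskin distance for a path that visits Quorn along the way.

27 mi

Shortest Ulver→Quorn: Ulver–Quorn = 2
Best Quorn to Eskin: Quorn–Yarm–Garth–Eskin costing 25
Total via Quorn: 2 + 25 = 27 mi.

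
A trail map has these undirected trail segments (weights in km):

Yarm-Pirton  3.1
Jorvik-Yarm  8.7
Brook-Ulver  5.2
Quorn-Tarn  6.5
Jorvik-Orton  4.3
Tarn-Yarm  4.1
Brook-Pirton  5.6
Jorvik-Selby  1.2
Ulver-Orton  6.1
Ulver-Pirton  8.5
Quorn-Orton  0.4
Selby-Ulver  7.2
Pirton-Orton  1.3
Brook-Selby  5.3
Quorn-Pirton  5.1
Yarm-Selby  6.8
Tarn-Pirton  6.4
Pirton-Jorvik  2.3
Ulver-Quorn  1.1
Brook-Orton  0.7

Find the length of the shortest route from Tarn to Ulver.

7.6 km

Candidate routes:
Tarn - Pirton - Orton - Quorn - Ulver: 6.4+1.3+0.4+1.1 = 9.2
Tarn - Quorn - Ulver: 6.5+1.1 = 7.6
Tarn - Pirton - Quorn - Ulver: 6.4+5.1+1.1 = 12.6
Tarn - Yarm - Pirton - Orton - Quorn - Ulver: 4.1+3.1+1.3+0.4+1.1 = 10
The minimum is 7.6 km via Tarn - Quorn - Ulver.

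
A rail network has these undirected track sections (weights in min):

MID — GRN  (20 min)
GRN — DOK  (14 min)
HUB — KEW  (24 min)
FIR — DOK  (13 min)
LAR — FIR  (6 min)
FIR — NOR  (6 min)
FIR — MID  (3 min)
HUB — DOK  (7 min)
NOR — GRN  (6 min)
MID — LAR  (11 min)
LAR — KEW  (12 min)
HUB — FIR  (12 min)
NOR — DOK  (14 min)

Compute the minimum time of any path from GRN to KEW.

Enumerating some paths:
GRN → MID → FIR → LAR → KEW: 20+3+6+12 = 41
GRN → NOR → FIR → MID → LAR → KEW: 6+6+3+11+12 = 38
GRN → NOR → FIR → LAR → KEW: 6+6+6+12 = 30
Cheapest is GRN → NOR → FIR → LAR → KEW at 30 min.

30 min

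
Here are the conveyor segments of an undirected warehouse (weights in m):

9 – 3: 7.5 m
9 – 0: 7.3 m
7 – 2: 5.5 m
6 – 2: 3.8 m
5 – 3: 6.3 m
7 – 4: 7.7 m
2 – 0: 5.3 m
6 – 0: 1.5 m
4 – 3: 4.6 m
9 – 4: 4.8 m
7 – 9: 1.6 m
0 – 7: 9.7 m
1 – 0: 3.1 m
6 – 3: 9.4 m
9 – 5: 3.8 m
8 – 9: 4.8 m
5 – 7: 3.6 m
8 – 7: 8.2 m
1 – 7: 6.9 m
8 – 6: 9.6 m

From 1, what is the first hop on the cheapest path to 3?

Enumerating some paths:
1 - 0 - 6 - 3: 3.1+1.5+9.4 = 14
1 - 7 - 9 - 3: 6.9+1.6+7.5 = 16
The minimum is 14 m via 1 - 0 - 6 - 3.
So from 1 the first move is to 0.

0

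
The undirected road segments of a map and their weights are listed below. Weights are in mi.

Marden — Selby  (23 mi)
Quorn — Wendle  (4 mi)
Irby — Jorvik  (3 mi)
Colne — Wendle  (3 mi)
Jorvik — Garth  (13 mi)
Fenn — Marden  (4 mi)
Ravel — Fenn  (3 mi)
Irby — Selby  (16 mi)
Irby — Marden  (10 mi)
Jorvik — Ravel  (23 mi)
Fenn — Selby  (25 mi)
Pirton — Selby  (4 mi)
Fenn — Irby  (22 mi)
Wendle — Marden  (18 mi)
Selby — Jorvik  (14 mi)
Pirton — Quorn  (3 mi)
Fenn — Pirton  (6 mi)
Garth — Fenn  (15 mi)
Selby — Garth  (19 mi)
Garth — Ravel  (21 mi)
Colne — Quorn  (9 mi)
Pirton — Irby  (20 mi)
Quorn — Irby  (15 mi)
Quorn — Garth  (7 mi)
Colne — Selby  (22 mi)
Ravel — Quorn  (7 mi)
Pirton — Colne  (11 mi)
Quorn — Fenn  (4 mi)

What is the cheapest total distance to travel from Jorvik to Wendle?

Running Dijkstra from Jorvik:
Jorvik: 0
Irby: 3  (via Jorvik)
Marden: 13  (via Irby)
Garth: 13  (via Jorvik)
Selby: 14  (via Jorvik)
Fenn: 17  (via Marden)
Pirton: 18  (via Selby)
Quorn: 18  (via Irby)
Ravel: 20  (via Fenn)
Wendle: 22  (via Quorn)
Shortest route: Jorvik–Irby–Quorn–Wendle = 22 mi.

22 mi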